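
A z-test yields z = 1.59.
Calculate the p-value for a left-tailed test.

Answer: p-value ≈ 0.9441

Derivation:
For z = 1.59:
p = P(Z < 1.59) = Φ(1.59) = 0.9441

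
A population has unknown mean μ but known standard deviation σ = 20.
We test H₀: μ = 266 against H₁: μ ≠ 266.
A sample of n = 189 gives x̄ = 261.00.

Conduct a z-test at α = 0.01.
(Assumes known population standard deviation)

Answer: z = -3.4369, reject H₀

Derivation:
Standard error: SE = σ/√n = 20/√189 = 1.4548
z-statistic: z = (x̄ - μ₀)/SE = (261.00 - 266)/1.4548 = -3.4369
Critical value: ±2.576
p-value = 0.0006
Decision: reject H₀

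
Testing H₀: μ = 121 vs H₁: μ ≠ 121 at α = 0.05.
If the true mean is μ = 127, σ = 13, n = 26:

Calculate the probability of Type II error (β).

Answer: β ≈ 0.3470

Derivation:
SE = σ/√n = 13/√26 = 2.5495
Critical values: μ₀ ± z_0.025×SE = 121 ± 1.960×2.5495
Acceptance region: (116.0030, 125.9970)
Under H₁ (μ = 127): z_high = (125.9970 - 127)/2.5495 = -0.3934, z_low = (116.0030 - 127)/2.5495 = -4.3134
β = P(not reject | H₁) = Φ(-0.3934) - Φ(-4.3134) ≈ 0.3470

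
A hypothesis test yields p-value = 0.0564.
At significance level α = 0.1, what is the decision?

Answer: reject H₀

Derivation:
Compare p-value to α:
0.0564 < 0.1
Decision: reject H₀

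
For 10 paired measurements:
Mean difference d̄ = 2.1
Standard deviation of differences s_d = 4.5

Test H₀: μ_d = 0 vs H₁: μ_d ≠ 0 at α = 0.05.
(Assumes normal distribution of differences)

Answer: t = 1.4758, fail to reject H₀

Derivation:
df = n - 1 = 9
SE = s_d/√n = 4.5/√10 = 1.4230
t = d̄/SE = 2.1/1.4230 = 1.4758
Critical value: t_{0.025,9} = ±2.262
p-value ≈ 0.1741
Decision: fail to reject H₀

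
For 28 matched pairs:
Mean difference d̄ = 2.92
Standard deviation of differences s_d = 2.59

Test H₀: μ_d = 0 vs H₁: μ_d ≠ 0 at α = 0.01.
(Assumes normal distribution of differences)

Answer: t = 5.9653, reject H₀

Derivation:
df = n - 1 = 27
SE = s_d/√n = 2.59/√28 = 0.4895
t = d̄/SE = 2.92/0.4895 = 5.9653
Critical value: t_{0.005,27} = ±2.771
p-value < 0.0001
Decision: reject H₀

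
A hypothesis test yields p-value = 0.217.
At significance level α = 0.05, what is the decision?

Compare p-value to α:
0.217 ≥ 0.05
Decision: fail to reject H₀

Answer: fail to reject H₀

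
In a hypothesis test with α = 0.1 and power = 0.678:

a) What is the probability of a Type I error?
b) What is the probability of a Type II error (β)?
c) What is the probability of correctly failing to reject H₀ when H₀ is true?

Answer: a) 0.1, b) 0.322, c) 0.9

Derivation:
a) Type I error probability = α = 0.1
b) Power = P(reject H₀ | H₁ true) = 1 - β = 0.678, so Type II error probability = β = 1 - Power = 0.322
c) P(fail to reject H₀ | H₀ true) = 1 - α = 0.9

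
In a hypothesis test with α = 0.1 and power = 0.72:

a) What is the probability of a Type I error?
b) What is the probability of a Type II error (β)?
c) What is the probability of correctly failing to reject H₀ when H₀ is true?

Answer: a) 0.1, b) 0.28, c) 0.9

Derivation:
a) Type I error probability = α = 0.1
b) Power = P(reject H₀ | H₁ true) = 1 - β = 0.72, so Type II error probability = β = 1 - Power = 0.28
c) P(fail to reject H₀ | H₀ true) = 1 - α = 0.9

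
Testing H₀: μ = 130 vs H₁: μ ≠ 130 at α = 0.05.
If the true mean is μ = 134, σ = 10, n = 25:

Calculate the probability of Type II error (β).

SE = σ/√n = 10/√25 = 2.0000
Critical values: μ₀ ± z_0.025×SE = 130 ± 1.960×2.0000
Acceptance region: (126.0800, 133.9200)
Under H₁ (μ = 134): z_high = (133.9200 - 134)/2.0000 = -0.0400, z_low = (126.0800 - 134)/2.0000 = -3.9600
β = P(not reject | H₁) = Φ(-0.0400) - Φ(-3.9600) ≈ 0.4840

Answer: β ≈ 0.4840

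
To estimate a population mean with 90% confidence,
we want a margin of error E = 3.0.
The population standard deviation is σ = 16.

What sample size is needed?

z_0.05 = 1.645
n = (z×σ/E)² = (1.645×16/3.0)²
n = 76.9714
Round up: n = 77

Answer: n = 77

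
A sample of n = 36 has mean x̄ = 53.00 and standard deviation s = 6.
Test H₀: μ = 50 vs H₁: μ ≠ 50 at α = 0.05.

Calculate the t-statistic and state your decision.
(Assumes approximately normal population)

Answer: t = 3.0000, reject H₀

Derivation:
df = n - 1 = 35
SE = s/√n = 6/√36 = 1.0000
t = (x̄ - μ₀)/SE = (53.00 - 50)/1.0000 = 3.0000
Critical value: t_{0.025,35} = ±2.030
p-value ≈ 0.0049
Decision: reject H₀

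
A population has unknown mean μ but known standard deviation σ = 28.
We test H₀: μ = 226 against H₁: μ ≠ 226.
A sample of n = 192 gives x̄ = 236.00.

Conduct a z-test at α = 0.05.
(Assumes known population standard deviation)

Answer: z = 4.9488, reject H₀

Derivation:
Standard error: SE = σ/√n = 28/√192 = 2.0207
z-statistic: z = (x̄ - μ₀)/SE = (236.00 - 226)/2.0207 = 4.9488
Critical value: ±1.960
p-value < 0.0001
Decision: reject H₀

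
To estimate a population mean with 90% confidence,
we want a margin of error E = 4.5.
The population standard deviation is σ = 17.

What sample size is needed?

z_0.05 = 1.645
n = (z×σ/E)² = (1.645×17/4.5)²
n = 38.6193
Round up: n = 39

Answer: n = 39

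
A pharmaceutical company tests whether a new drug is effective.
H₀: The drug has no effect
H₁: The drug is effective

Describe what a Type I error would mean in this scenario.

A Type I error (probability α) occurs when we reject a true H₀.
A Type II error (probability β) occurs when we fail to reject a false H₀.

Answer: Concluding the drug is effective when it actually has no effect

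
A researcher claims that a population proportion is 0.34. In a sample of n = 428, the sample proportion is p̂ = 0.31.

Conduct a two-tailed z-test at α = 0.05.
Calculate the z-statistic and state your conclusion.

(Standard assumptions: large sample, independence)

H₀: p = 0.34, H₁: p ≠ 0.34
Standard error: SE = √(p₀(1-p₀)/n) = √(0.34×0.66/428) = 0.022898
z-statistic: z = (p̂ - p₀)/SE = (0.31 - 0.34)/0.022898 = -1.3102
Critical value: z_0.025 = ±1.960
p-value = 0.1901
Decision: fail to reject H₀ at α = 0.05

Answer: z = -1.3102, fail to reject H₀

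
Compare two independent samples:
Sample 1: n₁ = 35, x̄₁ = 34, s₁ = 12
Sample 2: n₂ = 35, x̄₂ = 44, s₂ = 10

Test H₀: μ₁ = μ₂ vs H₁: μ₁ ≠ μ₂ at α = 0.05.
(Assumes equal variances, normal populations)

Pooled variance: s²_p = [34×12² + 34×10²]/(68) = 122.0000
s_p = 11.0454
SE = s_p×√(1/n₁ + 1/n₂) = 11.0454×√(1/35 + 1/35) = 2.6404
t = (x̄₁ - x̄₂)/SE = (34 - 44)/2.6404 = -3.7873
df = 68, t-critical = ±1.995
Decision: reject H₀

Answer: t = -3.7873, reject H₀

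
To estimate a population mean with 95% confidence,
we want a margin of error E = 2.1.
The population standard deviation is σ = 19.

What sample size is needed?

Answer: n = 315

Derivation:
z_0.025 = 1.960
n = (z×σ/E)² = (1.960×19/2.1)²
n = 314.4711
Round up: n = 315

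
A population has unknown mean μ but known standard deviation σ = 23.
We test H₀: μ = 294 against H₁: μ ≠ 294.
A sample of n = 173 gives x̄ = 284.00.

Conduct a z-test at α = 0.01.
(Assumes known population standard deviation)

Answer: z = -5.7185, reject H₀

Derivation:
Standard error: SE = σ/√n = 23/√173 = 1.7487
z-statistic: z = (x̄ - μ₀)/SE = (284.00 - 294)/1.7487 = -5.7185
Critical value: ±2.576
p-value < 0.0001
Decision: reject H₀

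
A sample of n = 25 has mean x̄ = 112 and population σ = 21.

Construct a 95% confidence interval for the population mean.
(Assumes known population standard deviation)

Answer: (103.7680, 120.2320)

Derivation:
Confidence level: 95%, α = 0.05
z_0.025 = 1.960
SE = σ/√n = 21/√25 = 4.2000
Margin of error = 1.960 × 4.2000 = 8.2320
CI: x̄ ± margin = 112 ± 8.2320
CI: (103.7680, 120.2320)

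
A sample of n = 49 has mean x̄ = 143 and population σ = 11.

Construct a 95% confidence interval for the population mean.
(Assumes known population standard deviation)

Answer: (139.9201, 146.0799)

Derivation:
Confidence level: 95%, α = 0.05
z_0.025 = 1.960
SE = σ/√n = 11/√49 = 1.5714
Margin of error = 1.960 × 1.5714 = 3.0799
CI: x̄ ± margin = 143 ± 3.0799
CI: (139.9201, 146.0799)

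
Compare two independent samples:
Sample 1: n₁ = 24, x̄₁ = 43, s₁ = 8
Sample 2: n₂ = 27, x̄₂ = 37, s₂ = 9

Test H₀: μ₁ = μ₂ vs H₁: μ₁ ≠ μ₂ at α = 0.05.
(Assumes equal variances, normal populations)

Answer: t = 2.5028, reject H₀

Derivation:
Pooled variance: s²_p = [23×8² + 26×9²]/(49) = 73.0204
s_p = 8.5452
SE = s_p×√(1/n₁ + 1/n₂) = 8.5452×√(1/24 + 1/27) = 2.3973
t = (x̄₁ - x̄₂)/SE = (43 - 37)/2.3973 = 2.5028
df = 49, t-critical = ±2.010
Decision: reject H₀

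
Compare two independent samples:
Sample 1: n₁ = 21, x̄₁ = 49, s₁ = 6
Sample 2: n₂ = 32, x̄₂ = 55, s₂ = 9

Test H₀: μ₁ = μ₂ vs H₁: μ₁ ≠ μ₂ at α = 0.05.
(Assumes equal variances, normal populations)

Pooled variance: s²_p = [20×6² + 31×9²]/(51) = 63.3529
s_p = 7.9595
SE = s_p×√(1/n₁ + 1/n₂) = 7.9595×√(1/21 + 1/32) = 2.2353
t = (x̄₁ - x̄₂)/SE = (49 - 55)/2.2353 = -2.6842
df = 51, t-critical = ±2.008
Decision: reject H₀

Answer: t = -2.6842, reject H₀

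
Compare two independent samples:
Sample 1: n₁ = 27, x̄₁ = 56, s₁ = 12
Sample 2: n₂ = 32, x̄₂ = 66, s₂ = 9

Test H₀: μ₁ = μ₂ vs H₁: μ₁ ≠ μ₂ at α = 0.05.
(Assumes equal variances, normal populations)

Pooled variance: s²_p = [26×12² + 31×9²]/(57) = 109.7368
s_p = 10.4755
SE = s_p×√(1/n₁ + 1/n₂) = 10.4755×√(1/27 + 1/32) = 2.7374
t = (x̄₁ - x̄₂)/SE = (56 - 66)/2.7374 = -3.6531
df = 57, t-critical = ±2.002
Decision: reject H₀

Answer: t = -3.6531, reject H₀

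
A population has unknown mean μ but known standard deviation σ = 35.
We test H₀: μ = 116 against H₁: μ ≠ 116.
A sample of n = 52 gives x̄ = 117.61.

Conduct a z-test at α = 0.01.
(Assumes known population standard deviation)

Standard error: SE = σ/√n = 35/√52 = 4.8536
z-statistic: z = (x̄ - μ₀)/SE = (117.61 - 116)/4.8536 = 0.3317
Critical value: ±2.576
p-value = 0.7401
Decision: fail to reject H₀

Answer: z = 0.3317, fail to reject H₀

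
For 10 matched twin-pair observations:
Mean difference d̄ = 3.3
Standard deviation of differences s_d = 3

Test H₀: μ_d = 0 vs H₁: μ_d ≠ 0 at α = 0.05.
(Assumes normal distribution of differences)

df = n - 1 = 9
SE = s_d/√n = 3/√10 = 0.9487
t = d̄/SE = 3.3/0.9487 = 3.4784
Critical value: t_{0.025,9} = ±2.262
p-value ≈ 0.0070
Decision: reject H₀

Answer: t = 3.4784, reject H₀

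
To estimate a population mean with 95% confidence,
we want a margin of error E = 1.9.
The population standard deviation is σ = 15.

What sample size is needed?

Answer: n = 240

Derivation:
z_0.025 = 1.960
n = (z×σ/E)² = (1.960×15/1.9)²
n = 239.4349
Round up: n = 240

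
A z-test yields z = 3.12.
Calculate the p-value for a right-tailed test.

Answer: p-value ≈ 0.0009

Derivation:
For z = 3.12:
p = P(Z > 3.12) = 1 - Φ(3.12) = 0.0009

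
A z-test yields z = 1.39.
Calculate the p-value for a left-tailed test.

For z = 1.39:
p = P(Z < 1.39) = Φ(1.39) = 0.9177

Answer: p-value ≈ 0.9177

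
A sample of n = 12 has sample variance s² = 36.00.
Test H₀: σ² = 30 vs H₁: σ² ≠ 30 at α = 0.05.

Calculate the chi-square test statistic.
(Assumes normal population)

df = n - 1 = 11
χ² = (n-1)s²/σ₀² = 11×36.00/30 = 13.2000
Critical values: χ²_{0.975,11} = 3.816, χ²_{0.025,11} = 21.920
Rejection region: χ² < 3.816 or χ² > 21.920
Decision: fail to reject H₀

Answer: χ² = 13.2000, fail to reject H₀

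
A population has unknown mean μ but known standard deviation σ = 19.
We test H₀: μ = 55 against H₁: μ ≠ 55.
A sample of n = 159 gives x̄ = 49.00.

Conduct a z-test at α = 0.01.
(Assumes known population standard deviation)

Standard error: SE = σ/√n = 19/√159 = 1.5068
z-statistic: z = (x̄ - μ₀)/SE = (49.00 - 55)/1.5068 = -3.9819
Critical value: ±2.576
p-value = 0.0001
Decision: reject H₀

Answer: z = -3.9819, reject H₀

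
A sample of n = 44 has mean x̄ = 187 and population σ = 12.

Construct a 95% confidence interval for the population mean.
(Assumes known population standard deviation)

Answer: (183.4542, 190.5458)

Derivation:
Confidence level: 95%, α = 0.05
z_0.025 = 1.960
SE = σ/√n = 12/√44 = 1.8091
Margin of error = 1.960 × 1.8091 = 3.5458
CI: x̄ ± margin = 187 ± 3.5458
CI: (183.4542, 190.5458)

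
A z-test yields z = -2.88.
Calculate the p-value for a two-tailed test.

For z = -2.88:
p = 2×P(Z > |-2.88|) = 2×(1 - Φ(2.88)) = 0.0040

Answer: p-value ≈ 0.0040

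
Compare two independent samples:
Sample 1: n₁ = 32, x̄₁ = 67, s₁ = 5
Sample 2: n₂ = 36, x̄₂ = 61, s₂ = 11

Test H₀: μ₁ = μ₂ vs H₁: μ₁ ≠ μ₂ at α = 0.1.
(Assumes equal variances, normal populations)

Pooled variance: s²_p = [31×5² + 35×11²]/(66) = 75.9091
s_p = 8.7126
SE = s_p×√(1/n₁ + 1/n₂) = 8.7126×√(1/32 + 1/36) = 2.1168
t = (x̄₁ - x̄₂)/SE = (67 - 61)/2.1168 = 2.8345
df = 66, t-critical = ±1.668
Decision: reject H₀

Answer: t = 2.8345, reject H₀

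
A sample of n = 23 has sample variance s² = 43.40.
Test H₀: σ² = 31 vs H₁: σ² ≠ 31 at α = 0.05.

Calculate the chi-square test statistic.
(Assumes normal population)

df = n - 1 = 22
χ² = (n-1)s²/σ₀² = 22×43.40/31 = 30.8000
Critical values: χ²_{0.975,22} = 10.982, χ²_{0.025,22} = 36.781
Rejection region: χ² < 10.982 or χ² > 36.781
Decision: fail to reject H₀

Answer: χ² = 30.8000, fail to reject H₀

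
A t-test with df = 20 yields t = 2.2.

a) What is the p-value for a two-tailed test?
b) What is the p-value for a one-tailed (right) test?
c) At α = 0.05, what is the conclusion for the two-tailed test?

Answer: a) 0.0397, b) 0.0199, c) reject H₀

Derivation:
Using t-distribution with df = 20:
a) Two-tailed: p = 2×P(T > 2.2) = 0.0397
b) One-tailed: p = P(T > 2.2) = 0.0199
c) 0.0397 < 0.05, reject H₀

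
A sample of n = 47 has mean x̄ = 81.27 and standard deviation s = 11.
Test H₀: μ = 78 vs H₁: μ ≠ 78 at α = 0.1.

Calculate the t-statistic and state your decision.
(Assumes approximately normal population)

Answer: t = 2.0380, reject H₀

Derivation:
df = n - 1 = 46
SE = s/√n = 11/√47 = 1.6045
t = (x̄ - μ₀)/SE = (81.27 - 78)/1.6045 = 2.0380
Critical value: t_{0.05,46} = ±1.679
p-value ≈ 0.0473
Decision: reject H₀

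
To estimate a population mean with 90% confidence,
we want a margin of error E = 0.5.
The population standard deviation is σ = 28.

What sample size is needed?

z_0.05 = 1.645
n = (z×σ/E)² = (1.645×28/0.5)²
n = 8486.0944
Round up: n = 8487

Answer: n = 8487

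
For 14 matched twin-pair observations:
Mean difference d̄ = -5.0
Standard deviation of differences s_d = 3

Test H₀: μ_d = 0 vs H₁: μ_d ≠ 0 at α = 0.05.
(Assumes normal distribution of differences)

df = n - 1 = 13
SE = s_d/√n = 3/√14 = 0.8018
t = d̄/SE = -5.0/0.8018 = -6.2360
Critical value: t_{0.025,13} = ±2.160
p-value < 0.0001
Decision: reject H₀

Answer: t = -6.2360, reject H₀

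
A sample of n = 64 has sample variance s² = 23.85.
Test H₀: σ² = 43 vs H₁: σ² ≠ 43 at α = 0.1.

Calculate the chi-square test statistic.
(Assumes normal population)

df = n - 1 = 63
χ² = (n-1)s²/σ₀² = 63×23.85/43 = 34.9430
Critical values: χ²_{0.95,63} = 45.741, χ²_{0.05,63} = 82.529
Rejection region: χ² < 45.741 or χ² > 82.529
Decision: reject H₀

Answer: χ² = 34.9430, reject H₀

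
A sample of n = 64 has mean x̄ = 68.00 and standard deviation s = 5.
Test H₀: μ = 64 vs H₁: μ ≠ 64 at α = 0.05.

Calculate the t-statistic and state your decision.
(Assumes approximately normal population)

df = n - 1 = 63
SE = s/√n = 5/√64 = 0.6250
t = (x̄ - μ₀)/SE = (68.00 - 64)/0.6250 = 6.4000
Critical value: t_{0.025,63} = ±1.998
p-value < 0.0001
Decision: reject H₀

Answer: t = 6.4000, reject H₀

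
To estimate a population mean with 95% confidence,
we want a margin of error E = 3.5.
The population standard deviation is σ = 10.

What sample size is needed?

z_0.025 = 1.960
n = (z×σ/E)² = (1.960×10/3.5)²
n = 31.3600
Round up: n = 32

Answer: n = 32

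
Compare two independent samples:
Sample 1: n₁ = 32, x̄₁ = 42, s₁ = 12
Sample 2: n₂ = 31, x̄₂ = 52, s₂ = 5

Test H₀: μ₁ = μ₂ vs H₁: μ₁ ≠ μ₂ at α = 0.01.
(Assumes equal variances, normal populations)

Answer: t = -4.2920, reject H₀

Derivation:
Pooled variance: s²_p = [31×12² + 30×5²]/(61) = 85.4754
s_p = 9.2453
SE = s_p×√(1/n₁ + 1/n₂) = 9.2453×√(1/32 + 1/31) = 2.3299
t = (x̄₁ - x̄₂)/SE = (42 - 52)/2.3299 = -4.2920
df = 61, t-critical = ±2.659
Decision: reject H₀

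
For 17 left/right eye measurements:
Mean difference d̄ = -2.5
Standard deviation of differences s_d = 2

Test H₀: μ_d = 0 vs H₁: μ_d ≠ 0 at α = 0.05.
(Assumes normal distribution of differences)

df = n - 1 = 16
SE = s_d/√n = 2/√17 = 0.4851
t = d̄/SE = -2.5/0.4851 = -5.1536
Critical value: t_{0.025,16} = ±2.120
p-value ≈ 0.0001
Decision: reject H₀

Answer: t = -5.1536, reject H₀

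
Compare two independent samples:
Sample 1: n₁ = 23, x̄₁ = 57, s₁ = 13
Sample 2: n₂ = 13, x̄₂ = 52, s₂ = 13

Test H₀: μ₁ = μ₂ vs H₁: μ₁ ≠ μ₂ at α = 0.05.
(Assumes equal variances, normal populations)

Answer: t = 1.1084, fail to reject H₀

Derivation:
Pooled variance: s²_p = [22×13² + 12×13²]/(34) = 169.0000
s_p = 13.0000
SE = s_p×√(1/n₁ + 1/n₂) = 13.0000×√(1/23 + 1/13) = 4.5109
t = (x̄₁ - x̄₂)/SE = (57 - 52)/4.5109 = 1.1084
df = 34, t-critical = ±2.032
Decision: fail to reject H₀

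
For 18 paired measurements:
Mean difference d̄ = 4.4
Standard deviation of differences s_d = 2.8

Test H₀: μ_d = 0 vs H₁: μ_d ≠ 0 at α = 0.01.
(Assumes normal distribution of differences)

df = n - 1 = 17
SE = s_d/√n = 2.8/√18 = 0.6600
t = d̄/SE = 4.4/0.6600 = 6.6667
Critical value: t_{0.005,17} = ±2.898
p-value < 0.0001
Decision: reject H₀

Answer: t = 6.6667, reject H₀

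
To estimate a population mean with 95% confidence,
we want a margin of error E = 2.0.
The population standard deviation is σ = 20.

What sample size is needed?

z_0.025 = 1.960
n = (z×σ/E)² = (1.960×20/2.0)²
n = 384.1600
Round up: n = 385

Answer: n = 385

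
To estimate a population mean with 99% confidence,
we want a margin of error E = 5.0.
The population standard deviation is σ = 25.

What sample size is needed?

z_0.005 = 2.576
n = (z×σ/E)² = (2.576×25/5.0)²
n = 165.8944
Round up: n = 166

Answer: n = 166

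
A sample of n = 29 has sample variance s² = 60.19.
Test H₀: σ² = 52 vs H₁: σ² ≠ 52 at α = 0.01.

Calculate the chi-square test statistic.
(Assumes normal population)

df = n - 1 = 28
χ² = (n-1)s²/σ₀² = 28×60.19/52 = 32.4100
Critical values: χ²_{0.995,28} = 12.461, χ²_{0.005,28} = 50.993
Rejection region: χ² < 12.461 or χ² > 50.993
Decision: fail to reject H₀

Answer: χ² = 32.4100, fail to reject H₀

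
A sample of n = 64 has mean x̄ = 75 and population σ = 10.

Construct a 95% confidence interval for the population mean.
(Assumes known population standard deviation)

Confidence level: 95%, α = 0.05
z_0.025 = 1.960
SE = σ/√n = 10/√64 = 1.2500
Margin of error = 1.960 × 1.2500 = 2.4500
CI: x̄ ± margin = 75 ± 2.4500
CI: (72.5500, 77.4500)

Answer: (72.5500, 77.4500)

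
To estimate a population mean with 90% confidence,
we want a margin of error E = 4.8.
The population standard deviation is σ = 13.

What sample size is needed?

Answer: n = 20

Derivation:
z_0.05 = 1.645
n = (z×σ/E)² = (1.645×13/4.8)²
n = 19.8489
Round up: n = 20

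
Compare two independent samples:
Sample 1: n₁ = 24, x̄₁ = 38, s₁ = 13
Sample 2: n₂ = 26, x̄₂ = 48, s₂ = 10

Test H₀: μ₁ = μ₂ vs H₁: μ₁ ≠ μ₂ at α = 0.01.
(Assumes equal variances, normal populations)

Pooled variance: s²_p = [23×13² + 25×10²]/(48) = 133.0625
s_p = 11.5353
SE = s_p×√(1/n₁ + 1/n₂) = 11.5353×√(1/24 + 1/26) = 3.2653
t = (x̄₁ - x̄₂)/SE = (38 - 48)/3.2653 = -3.0625
df = 48, t-critical = ±2.682
Decision: reject H₀

Answer: t = -3.0625, reject H₀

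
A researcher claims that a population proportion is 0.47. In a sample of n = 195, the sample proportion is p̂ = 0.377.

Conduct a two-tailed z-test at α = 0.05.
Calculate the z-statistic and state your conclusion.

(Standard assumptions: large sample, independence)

H₀: p = 0.47, H₁: p ≠ 0.47
Standard error: SE = √(p₀(1-p₀)/n) = √(0.47×0.53/195) = 0.035741
z-statistic: z = (p̂ - p₀)/SE = (0.377 - 0.47)/0.035741 = -2.6021
Critical value: z_0.025 = ±1.960
p-value = 0.0093
Decision: reject H₀ at α = 0.05

Answer: z = -2.6021, reject H₀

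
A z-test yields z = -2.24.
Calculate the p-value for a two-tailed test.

Answer: p-value ≈ 0.0251

Derivation:
For z = -2.24:
p = 2×P(Z > |-2.24|) = 2×(1 - Φ(2.24)) = 0.0251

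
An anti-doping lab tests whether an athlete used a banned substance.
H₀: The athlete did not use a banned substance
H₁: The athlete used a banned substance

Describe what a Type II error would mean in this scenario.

Answer: Failing to detect doping in an athlete who used a banned substance

Derivation:
A Type I error (probability α) occurs when we reject a true H₀.
A Type II error (probability β) occurs when we fail to reject a false H₀.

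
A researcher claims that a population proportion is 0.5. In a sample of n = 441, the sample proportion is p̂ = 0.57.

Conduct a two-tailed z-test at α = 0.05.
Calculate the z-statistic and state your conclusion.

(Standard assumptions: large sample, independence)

Answer: z = 2.9399, reject H₀

Derivation:
H₀: p = 0.5, H₁: p ≠ 0.5
Standard error: SE = √(p₀(1-p₀)/n) = √(0.5×0.5/441) = 0.023810
z-statistic: z = (p̂ - p₀)/SE = (0.57 - 0.5)/0.023810 = 2.9399
Critical value: z_0.025 = ±1.960
p-value = 0.0033
Decision: reject H₀ at α = 0.05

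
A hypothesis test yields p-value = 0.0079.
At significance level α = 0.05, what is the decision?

Answer: reject H₀

Derivation:
Compare p-value to α:
0.0079 < 0.05
Decision: reject H₀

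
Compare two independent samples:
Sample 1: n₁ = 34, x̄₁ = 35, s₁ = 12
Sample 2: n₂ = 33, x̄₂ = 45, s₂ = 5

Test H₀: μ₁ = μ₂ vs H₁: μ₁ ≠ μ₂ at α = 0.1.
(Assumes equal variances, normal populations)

Answer: t = -4.4279, reject H₀

Derivation:
Pooled variance: s²_p = [33×12² + 32×5²]/(65) = 85.4154
s_p = 9.2420
SE = s_p×√(1/n₁ + 1/n₂) = 9.2420×√(1/34 + 1/33) = 2.2584
t = (x̄₁ - x̄₂)/SE = (35 - 45)/2.2584 = -4.4279
df = 65, t-critical = ±1.669
Decision: reject H₀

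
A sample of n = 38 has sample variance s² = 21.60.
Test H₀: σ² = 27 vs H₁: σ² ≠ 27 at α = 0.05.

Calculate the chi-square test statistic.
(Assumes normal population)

Answer: χ² = 29.6000, fail to reject H₀

Derivation:
df = n - 1 = 37
χ² = (n-1)s²/σ₀² = 37×21.60/27 = 29.6000
Critical values: χ²_{0.975,37} = 22.106, χ²_{0.025,37} = 55.668
Rejection region: χ² < 22.106 or χ² > 55.668
Decision: fail to reject H₀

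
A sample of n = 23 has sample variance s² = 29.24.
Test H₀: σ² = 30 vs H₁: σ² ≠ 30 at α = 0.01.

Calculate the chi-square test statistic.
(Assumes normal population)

df = n - 1 = 22
χ² = (n-1)s²/σ₀² = 22×29.24/30 = 21.4427
Critical values: χ²_{0.995,22} = 8.643, χ²_{0.005,22} = 42.796
Rejection region: χ² < 8.643 or χ² > 42.796
Decision: fail to reject H₀

Answer: χ² = 21.4427, fail to reject H₀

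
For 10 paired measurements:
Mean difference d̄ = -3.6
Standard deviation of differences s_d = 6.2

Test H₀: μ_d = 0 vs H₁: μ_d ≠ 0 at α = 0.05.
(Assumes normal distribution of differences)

Answer: t = -1.8362, fail to reject H₀

Derivation:
df = n - 1 = 9
SE = s_d/√n = 6.2/√10 = 1.9606
t = d̄/SE = -3.6/1.9606 = -1.8362
Critical value: t_{0.025,9} = ±2.262
p-value ≈ 0.0995
Decision: fail to reject H₀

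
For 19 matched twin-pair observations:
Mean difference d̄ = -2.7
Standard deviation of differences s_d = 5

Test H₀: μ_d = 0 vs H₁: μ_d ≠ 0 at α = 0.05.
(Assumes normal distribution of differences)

df = n - 1 = 18
SE = s_d/√n = 5/√19 = 1.1471
t = d̄/SE = -2.7/1.1471 = -2.3538
Critical value: t_{0.025,18} = ±2.101
p-value ≈ 0.0301
Decision: reject H₀

Answer: t = -2.3538, reject H₀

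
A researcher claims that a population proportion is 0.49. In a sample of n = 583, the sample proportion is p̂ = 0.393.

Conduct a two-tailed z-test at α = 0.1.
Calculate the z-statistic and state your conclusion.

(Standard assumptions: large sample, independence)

H₀: p = 0.49, H₁: p ≠ 0.49
Standard error: SE = √(p₀(1-p₀)/n) = √(0.49×0.51/583) = 0.020704
z-statistic: z = (p̂ - p₀)/SE = (0.393 - 0.49)/0.020704 = -4.6851
Critical value: z_0.05 = ±1.645
p-value < 0.0001
Decision: reject H₀ at α = 0.1

Answer: z = -4.6851, reject H₀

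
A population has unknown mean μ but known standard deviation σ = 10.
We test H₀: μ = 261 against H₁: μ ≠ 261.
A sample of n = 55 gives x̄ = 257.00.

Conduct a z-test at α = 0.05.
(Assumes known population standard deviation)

Answer: z = -2.9665, reject H₀

Derivation:
Standard error: SE = σ/√n = 10/√55 = 1.3484
z-statistic: z = (x̄ - μ₀)/SE = (257.00 - 261)/1.3484 = -2.9665
Critical value: ±1.960
p-value = 0.0030
Decision: reject H₀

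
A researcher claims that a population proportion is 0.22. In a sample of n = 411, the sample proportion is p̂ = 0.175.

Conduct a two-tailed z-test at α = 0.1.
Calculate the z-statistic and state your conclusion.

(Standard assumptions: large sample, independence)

Answer: z = -2.2023, reject H₀

Derivation:
H₀: p = 0.22, H₁: p ≠ 0.22
Standard error: SE = √(p₀(1-p₀)/n) = √(0.22×0.78/411) = 0.020433
z-statistic: z = (p̂ - p₀)/SE = (0.175 - 0.22)/0.020433 = -2.2023
Critical value: z_0.05 = ±1.645
p-value = 0.0276
Decision: reject H₀ at α = 0.1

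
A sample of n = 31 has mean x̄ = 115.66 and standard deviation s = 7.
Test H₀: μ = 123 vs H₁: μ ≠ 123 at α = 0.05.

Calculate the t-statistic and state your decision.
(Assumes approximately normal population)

df = n - 1 = 30
SE = s/√n = 7/√31 = 1.2572
t = (x̄ - μ₀)/SE = (115.66 - 123)/1.2572 = -5.8384
Critical value: t_{0.025,30} = ±2.042
p-value < 0.0001
Decision: reject H₀

Answer: t = -5.8384, reject H₀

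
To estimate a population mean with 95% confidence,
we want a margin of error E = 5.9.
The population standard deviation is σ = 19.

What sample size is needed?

z_0.025 = 1.960
n = (z×σ/E)² = (1.960×19/5.9)²
n = 39.8396
Round up: n = 40

Answer: n = 40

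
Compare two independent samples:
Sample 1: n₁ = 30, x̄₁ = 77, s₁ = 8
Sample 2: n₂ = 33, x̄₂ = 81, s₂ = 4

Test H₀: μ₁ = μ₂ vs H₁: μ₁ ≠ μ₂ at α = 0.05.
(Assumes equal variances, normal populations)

Answer: t = -2.5450, reject H₀

Derivation:
Pooled variance: s²_p = [29×8² + 32×4²]/(61) = 38.8197
s_p = 6.2305
SE = s_p×√(1/n₁ + 1/n₂) = 6.2305×√(1/30 + 1/33) = 1.5717
t = (x̄₁ - x̄₂)/SE = (77 - 81)/1.5717 = -2.5450
df = 61, t-critical = ±2.000
Decision: reject H₀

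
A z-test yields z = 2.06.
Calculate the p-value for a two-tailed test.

For z = 2.06:
p = 2×P(Z > |2.06|) = 2×(1 - Φ(2.06)) = 0.0394

Answer: p-value ≈ 0.0394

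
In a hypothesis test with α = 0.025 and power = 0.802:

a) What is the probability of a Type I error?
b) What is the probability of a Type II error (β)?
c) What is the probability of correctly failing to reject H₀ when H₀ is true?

Answer: a) 0.025, b) 0.198, c) 0.975

Derivation:
a) Type I error probability = α = 0.025
b) Power = P(reject H₀ | H₁ true) = 1 - β = 0.802, so Type II error probability = β = 1 - Power = 0.198
c) P(fail to reject H₀ | H₀ true) = 1 - α = 0.975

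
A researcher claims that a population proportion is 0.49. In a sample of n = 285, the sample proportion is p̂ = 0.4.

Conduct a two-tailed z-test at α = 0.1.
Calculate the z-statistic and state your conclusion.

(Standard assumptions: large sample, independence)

H₀: p = 0.49, H₁: p ≠ 0.49
Standard error: SE = √(p₀(1-p₀)/n) = √(0.49×0.51/285) = 0.029612
z-statistic: z = (p̂ - p₀)/SE = (0.4 - 0.49)/0.029612 = -3.0393
Critical value: z_0.05 = ±1.645
p-value = 0.0024
Decision: reject H₀ at α = 0.1

Answer: z = -3.0393, reject H₀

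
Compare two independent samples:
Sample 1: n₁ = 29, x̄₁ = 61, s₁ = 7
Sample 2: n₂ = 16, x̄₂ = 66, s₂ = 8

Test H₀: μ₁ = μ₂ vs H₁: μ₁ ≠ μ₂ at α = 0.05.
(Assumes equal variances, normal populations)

Answer: t = -2.1802, reject H₀

Derivation:
Pooled variance: s²_p = [28×7² + 15×8²]/(43) = 54.2326
s_p = 7.3643
SE = s_p×√(1/n₁ + 1/n₂) = 7.3643×√(1/29 + 1/16) = 2.2934
t = (x̄₁ - x̄₂)/SE = (61 - 66)/2.2934 = -2.1802
df = 43, t-critical = ±2.017
Decision: reject H₀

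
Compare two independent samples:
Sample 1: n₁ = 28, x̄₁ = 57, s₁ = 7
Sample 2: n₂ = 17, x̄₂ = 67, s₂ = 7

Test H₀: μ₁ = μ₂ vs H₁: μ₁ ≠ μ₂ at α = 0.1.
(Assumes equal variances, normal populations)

Pooled variance: s²_p = [27×7² + 16×7²]/(43) = 49.0000
s_p = 7.0000
SE = s_p×√(1/n₁ + 1/n₂) = 7.0000×√(1/28 + 1/17) = 2.1523
t = (x̄₁ - x̄₂)/SE = (57 - 67)/2.1523 = -4.6462
df = 43, t-critical = ±1.681
Decision: reject H₀

Answer: t = -4.6462, reject H₀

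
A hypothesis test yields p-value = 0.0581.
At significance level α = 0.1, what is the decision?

Compare p-value to α:
0.0581 < 0.1
Decision: reject H₀

Answer: reject H₀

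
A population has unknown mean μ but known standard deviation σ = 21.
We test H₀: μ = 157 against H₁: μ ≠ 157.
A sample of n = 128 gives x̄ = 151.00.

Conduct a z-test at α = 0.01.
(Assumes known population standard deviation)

Standard error: SE = σ/√n = 21/√128 = 1.8562
z-statistic: z = (x̄ - μ₀)/SE = (151.00 - 157)/1.8562 = -3.2324
Critical value: ±2.576
p-value = 0.0012
Decision: reject H₀

Answer: z = -3.2324, reject H₀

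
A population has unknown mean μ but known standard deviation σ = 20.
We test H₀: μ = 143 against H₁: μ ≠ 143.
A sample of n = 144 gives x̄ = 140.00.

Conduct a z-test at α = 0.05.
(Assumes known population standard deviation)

Answer: z = -1.8000, fail to reject H₀

Derivation:
Standard error: SE = σ/√n = 20/√144 = 1.6667
z-statistic: z = (x̄ - μ₀)/SE = (140.00 - 143)/1.6667 = -1.8000
Critical value: ±1.960
p-value = 0.0719
Decision: fail to reject H₀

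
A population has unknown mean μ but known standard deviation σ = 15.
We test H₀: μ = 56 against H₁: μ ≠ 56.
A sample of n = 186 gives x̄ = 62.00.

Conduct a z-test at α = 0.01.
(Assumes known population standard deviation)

Standard error: SE = σ/√n = 15/√186 = 1.0999
z-statistic: z = (x̄ - μ₀)/SE = (62.00 - 56)/1.0999 = 5.4550
Critical value: ±2.576
p-value < 0.0001
Decision: reject H₀

Answer: z = 5.4550, reject H₀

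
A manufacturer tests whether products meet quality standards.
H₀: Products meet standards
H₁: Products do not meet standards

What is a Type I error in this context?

Answer: Rejecting good products that actually meet standards

Derivation:
Type I error (α): Rejecting H₀ when H₀ is true
Type II error (β): Failing to reject H₀ when H₁ is true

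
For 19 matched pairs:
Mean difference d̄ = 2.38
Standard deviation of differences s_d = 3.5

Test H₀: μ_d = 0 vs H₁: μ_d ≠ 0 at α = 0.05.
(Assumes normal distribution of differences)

df = n - 1 = 18
SE = s_d/√n = 3.5/√19 = 0.8030
t = d̄/SE = 2.38/0.8030 = 2.9639
Critical value: t_{0.025,18} = ±2.101
p-value ≈ 0.0083
Decision: reject H₀

Answer: t = 2.9639, reject H₀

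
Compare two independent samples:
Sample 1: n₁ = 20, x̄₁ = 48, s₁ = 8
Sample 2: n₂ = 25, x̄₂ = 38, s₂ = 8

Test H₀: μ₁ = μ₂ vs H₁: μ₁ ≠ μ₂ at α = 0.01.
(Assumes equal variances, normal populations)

Answer: t = 4.1667, reject H₀

Derivation:
Pooled variance: s²_p = [19×8² + 24×8²]/(43) = 64.0000
s_p = 8.0000
SE = s_p×√(1/n₁ + 1/n₂) = 8.0000×√(1/20 + 1/25) = 2.4000
t = (x̄₁ - x̄₂)/SE = (48 - 38)/2.4000 = 4.1667
df = 43, t-critical = ±2.695
Decision: reject H₀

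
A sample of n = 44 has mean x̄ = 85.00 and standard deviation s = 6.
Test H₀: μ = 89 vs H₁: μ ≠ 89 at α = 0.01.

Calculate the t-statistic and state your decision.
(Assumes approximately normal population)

Answer: t = -4.4223, reject H₀

Derivation:
df = n - 1 = 43
SE = s/√n = 6/√44 = 0.9045
t = (x̄ - μ₀)/SE = (85.00 - 89)/0.9045 = -4.4223
Critical value: t_{0.005,43} = ±2.695
p-value ≈ 0.0001
Decision: reject H₀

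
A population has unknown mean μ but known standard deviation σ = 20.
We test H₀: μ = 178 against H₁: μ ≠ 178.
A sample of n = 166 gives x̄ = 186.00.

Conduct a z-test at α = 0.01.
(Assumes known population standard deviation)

Answer: z = 5.1536, reject H₀

Derivation:
Standard error: SE = σ/√n = 20/√166 = 1.5523
z-statistic: z = (x̄ - μ₀)/SE = (186.00 - 178)/1.5523 = 5.1536
Critical value: ±2.576
p-value < 0.0001
Decision: reject H₀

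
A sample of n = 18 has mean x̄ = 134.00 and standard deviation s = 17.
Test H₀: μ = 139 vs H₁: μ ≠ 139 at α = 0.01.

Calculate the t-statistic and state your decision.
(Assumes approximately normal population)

Answer: t = -1.2478, fail to reject H₀

Derivation:
df = n - 1 = 17
SE = s/√n = 17/√18 = 4.0069
t = (x̄ - μ₀)/SE = (134.00 - 139)/4.0069 = -1.2478
Critical value: t_{0.005,17} = ±2.898
p-value ≈ 0.2290
Decision: fail to reject H₀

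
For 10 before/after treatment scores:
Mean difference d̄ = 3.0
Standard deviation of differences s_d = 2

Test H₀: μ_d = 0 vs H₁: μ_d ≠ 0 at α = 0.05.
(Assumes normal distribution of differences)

df = n - 1 = 9
SE = s_d/√n = 2/√10 = 0.6325
t = d̄/SE = 3.0/0.6325 = 4.7431
Critical value: t_{0.025,9} = ±2.262
p-value ≈ 0.0011
Decision: reject H₀

Answer: t = 4.7431, reject H₀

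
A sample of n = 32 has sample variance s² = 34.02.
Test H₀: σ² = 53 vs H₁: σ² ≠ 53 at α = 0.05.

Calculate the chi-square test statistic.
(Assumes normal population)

df = n - 1 = 31
χ² = (n-1)s²/σ₀² = 31×34.02/53 = 19.8985
Critical values: χ²_{0.975,31} = 17.539, χ²_{0.025,31} = 48.232
Rejection region: χ² < 17.539 or χ² > 48.232
Decision: fail to reject H₀

Answer: χ² = 19.8985, fail to reject H₀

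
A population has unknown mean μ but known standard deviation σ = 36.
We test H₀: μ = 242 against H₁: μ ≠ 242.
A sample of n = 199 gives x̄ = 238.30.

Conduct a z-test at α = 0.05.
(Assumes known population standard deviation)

Answer: z = -1.4498, fail to reject H₀

Derivation:
Standard error: SE = σ/√n = 36/√199 = 2.5520
z-statistic: z = (x̄ - μ₀)/SE = (238.30 - 242)/2.5520 = -1.4498
Critical value: ±1.960
p-value = 0.1471
Decision: fail to reject H₀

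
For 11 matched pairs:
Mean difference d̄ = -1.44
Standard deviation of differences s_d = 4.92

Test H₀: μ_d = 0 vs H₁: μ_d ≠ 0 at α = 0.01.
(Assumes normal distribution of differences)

df = n - 1 = 10
SE = s_d/√n = 4.92/√11 = 1.4834
t = d̄/SE = -1.44/1.4834 = -0.9707
Critical value: t_{0.005,10} = ±3.169
p-value ≈ 0.3546
Decision: fail to reject H₀

Answer: t = -0.9707, fail to reject H₀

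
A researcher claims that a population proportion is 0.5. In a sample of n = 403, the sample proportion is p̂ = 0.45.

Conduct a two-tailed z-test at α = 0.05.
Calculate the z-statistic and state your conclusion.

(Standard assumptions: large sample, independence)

Answer: z = -2.0075, reject H₀

Derivation:
H₀: p = 0.5, H₁: p ≠ 0.5
Standard error: SE = √(p₀(1-p₀)/n) = √(0.5×0.5/403) = 0.024907
z-statistic: z = (p̂ - p₀)/SE = (0.45 - 0.5)/0.024907 = -2.0075
Critical value: z_0.025 = ±1.960
p-value = 0.0447
Decision: reject H₀ at α = 0.05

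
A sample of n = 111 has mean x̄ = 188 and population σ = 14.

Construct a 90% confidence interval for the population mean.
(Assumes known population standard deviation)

Confidence level: 90%, α = 0.1
z_0.05 = 1.645
SE = σ/√n = 14/√111 = 1.3288
Margin of error = 1.645 × 1.3288 = 2.1859
CI: x̄ ± margin = 188 ± 2.1859
CI: (185.8141, 190.1859)

Answer: (185.8141, 190.1859)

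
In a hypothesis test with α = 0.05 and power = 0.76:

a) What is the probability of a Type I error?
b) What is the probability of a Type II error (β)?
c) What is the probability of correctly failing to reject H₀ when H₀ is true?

a) Type I error probability = α = 0.05
b) Power = P(reject H₀ | H₁ true) = 1 - β = 0.76, so Type II error probability = β = 1 - Power = 0.24
c) P(fail to reject H₀ | H₀ true) = 1 - α = 0.95

Answer: a) 0.05, b) 0.24, c) 0.95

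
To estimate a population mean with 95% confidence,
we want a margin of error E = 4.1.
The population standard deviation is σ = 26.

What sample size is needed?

Answer: n = 155

Derivation:
z_0.025 = 1.960
n = (z×σ/E)² = (1.960×26/4.1)²
n = 154.4867
Round up: n = 155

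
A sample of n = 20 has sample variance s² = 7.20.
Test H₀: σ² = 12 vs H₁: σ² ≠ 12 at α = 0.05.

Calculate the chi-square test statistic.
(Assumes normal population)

Answer: χ² = 11.4000, fail to reject H₀

Derivation:
df = n - 1 = 19
χ² = (n-1)s²/σ₀² = 19×7.20/12 = 11.4000
Critical values: χ²_{0.975,19} = 8.907, χ²_{0.025,19} = 32.852
Rejection region: χ² < 8.907 or χ² > 32.852
Decision: fail to reject H₀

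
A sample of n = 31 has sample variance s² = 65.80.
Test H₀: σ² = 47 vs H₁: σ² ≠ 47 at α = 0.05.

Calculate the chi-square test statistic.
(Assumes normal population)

df = n - 1 = 30
χ² = (n-1)s²/σ₀² = 30×65.80/47 = 42.0000
Critical values: χ²_{0.975,30} = 16.791, χ²_{0.025,30} = 46.979
Rejection region: χ² < 16.791 or χ² > 46.979
Decision: fail to reject H₀

Answer: χ² = 42.0000, fail to reject H₀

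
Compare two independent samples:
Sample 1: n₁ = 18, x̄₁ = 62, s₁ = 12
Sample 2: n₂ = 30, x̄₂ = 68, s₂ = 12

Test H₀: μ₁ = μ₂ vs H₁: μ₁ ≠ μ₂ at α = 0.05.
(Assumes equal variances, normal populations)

Pooled variance: s²_p = [17×12² + 29×12²]/(46) = 144.0000
s_p = 12.0000
SE = s_p×√(1/n₁ + 1/n₂) = 12.0000×√(1/18 + 1/30) = 3.5777
t = (x̄₁ - x̄₂)/SE = (62 - 68)/3.5777 = -1.6771
df = 46, t-critical = ±2.013
Decision: fail to reject H₀

Answer: t = -1.6771, fail to reject H₀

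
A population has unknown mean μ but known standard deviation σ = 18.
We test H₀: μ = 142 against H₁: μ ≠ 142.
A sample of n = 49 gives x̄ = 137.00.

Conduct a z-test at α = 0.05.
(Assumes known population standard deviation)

Standard error: SE = σ/√n = 18/√49 = 2.5714
z-statistic: z = (x̄ - μ₀)/SE = (137.00 - 142)/2.5714 = -1.9445
Critical value: ±1.960
p-value = 0.0518
Decision: fail to reject H₀

Answer: z = -1.9445, fail to reject H₀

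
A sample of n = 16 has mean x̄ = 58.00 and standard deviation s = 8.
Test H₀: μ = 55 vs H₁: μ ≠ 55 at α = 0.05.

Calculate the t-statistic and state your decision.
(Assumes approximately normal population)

Answer: t = 1.5000, fail to reject H₀

Derivation:
df = n - 1 = 15
SE = s/√n = 8/√16 = 2.0000
t = (x̄ - μ₀)/SE = (58.00 - 55)/2.0000 = 1.5000
Critical value: t_{0.025,15} = ±2.131
p-value ≈ 0.1544
Decision: fail to reject H₀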